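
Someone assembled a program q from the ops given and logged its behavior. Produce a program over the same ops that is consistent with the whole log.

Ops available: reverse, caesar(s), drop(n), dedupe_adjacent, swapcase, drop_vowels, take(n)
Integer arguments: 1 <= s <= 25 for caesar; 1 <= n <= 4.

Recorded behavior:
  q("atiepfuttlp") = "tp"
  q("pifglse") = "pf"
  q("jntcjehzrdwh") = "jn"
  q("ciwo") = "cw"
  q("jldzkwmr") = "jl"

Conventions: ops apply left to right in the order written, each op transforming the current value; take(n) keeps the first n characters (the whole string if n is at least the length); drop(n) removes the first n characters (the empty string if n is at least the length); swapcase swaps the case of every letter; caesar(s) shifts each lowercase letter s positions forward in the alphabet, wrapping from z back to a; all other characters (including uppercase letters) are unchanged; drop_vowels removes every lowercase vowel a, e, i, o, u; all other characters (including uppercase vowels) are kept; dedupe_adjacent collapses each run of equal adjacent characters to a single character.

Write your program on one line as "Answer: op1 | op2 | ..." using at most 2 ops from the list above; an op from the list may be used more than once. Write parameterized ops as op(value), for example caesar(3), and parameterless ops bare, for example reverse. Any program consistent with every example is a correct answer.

drop_vowels | take(2)

Check, running the answer program on each example:
  "atiepfuttlp" -> "tpfttlp" -> "tp"
  "pifglse" -> "pfgls" -> "pf"
  "jntcjehzrdwh" -> "jntcjhzrdwh" -> "jn"
  "ciwo" -> "cw" -> "cw"
  "jldzkwmr" -> "jldzkwmr" -> "jl"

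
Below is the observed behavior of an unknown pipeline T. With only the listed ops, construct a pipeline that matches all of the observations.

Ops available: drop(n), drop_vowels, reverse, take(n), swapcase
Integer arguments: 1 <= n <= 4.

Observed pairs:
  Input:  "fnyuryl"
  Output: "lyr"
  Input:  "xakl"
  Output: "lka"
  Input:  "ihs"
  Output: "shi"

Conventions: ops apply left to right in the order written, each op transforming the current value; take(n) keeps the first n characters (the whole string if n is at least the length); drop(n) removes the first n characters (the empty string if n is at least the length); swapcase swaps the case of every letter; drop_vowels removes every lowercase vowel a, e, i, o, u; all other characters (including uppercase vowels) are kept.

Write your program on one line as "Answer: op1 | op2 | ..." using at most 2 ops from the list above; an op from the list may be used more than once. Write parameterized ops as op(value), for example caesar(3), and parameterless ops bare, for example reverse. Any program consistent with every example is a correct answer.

reverse | take(3)

Check, running the answer program on each example:
  "fnyuryl" -> "lyruynf" -> "lyr"
  "xakl" -> "lkax" -> "lka"
  "ihs" -> "shi" -> "shi"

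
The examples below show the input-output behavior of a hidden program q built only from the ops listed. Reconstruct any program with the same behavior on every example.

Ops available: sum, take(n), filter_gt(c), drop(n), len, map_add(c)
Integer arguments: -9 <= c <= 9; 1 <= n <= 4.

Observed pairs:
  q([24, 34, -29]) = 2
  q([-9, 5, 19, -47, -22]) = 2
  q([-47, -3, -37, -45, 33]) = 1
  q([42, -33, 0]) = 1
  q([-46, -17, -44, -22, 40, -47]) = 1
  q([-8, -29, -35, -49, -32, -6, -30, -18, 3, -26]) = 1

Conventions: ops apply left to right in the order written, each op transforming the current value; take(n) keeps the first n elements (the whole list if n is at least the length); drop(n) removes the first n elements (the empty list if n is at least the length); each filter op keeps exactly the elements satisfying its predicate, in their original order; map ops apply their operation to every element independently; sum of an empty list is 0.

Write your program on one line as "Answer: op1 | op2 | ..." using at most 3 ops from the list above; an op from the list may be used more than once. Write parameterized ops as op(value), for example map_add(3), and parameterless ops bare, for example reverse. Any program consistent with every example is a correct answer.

filter_gt(1) | len

Check, running the answer program on each example:
  [24, 34, -29] -> [24, 34] -> 2
  [-9, 5, 19, -47, -22] -> [5, 19] -> 2
  [-47, -3, -37, -45, 33] -> [33] -> 1
  [42, -33, 0] -> [42] -> 1
  [-46, -17, -44, -22, 40, -47] -> [40] -> 1
  [-8, -29, -35, -49, -32, -6, -30, -18, 3, -26] -> [3] -> 1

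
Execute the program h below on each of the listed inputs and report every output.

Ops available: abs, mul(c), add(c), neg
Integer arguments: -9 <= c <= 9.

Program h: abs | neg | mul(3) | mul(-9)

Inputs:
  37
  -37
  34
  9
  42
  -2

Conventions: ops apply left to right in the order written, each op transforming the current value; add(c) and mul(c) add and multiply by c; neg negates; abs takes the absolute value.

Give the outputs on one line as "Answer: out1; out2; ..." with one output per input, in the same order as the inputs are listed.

999; 999; 918; 243; 1134; 54

Execution, op by op:
  37 -> 37 -> -37 -> -111 -> 999
  -37 -> 37 -> -37 -> -111 -> 999
  34 -> 34 -> -34 -> -102 -> 918
  9 -> 9 -> -9 -> -27 -> 243
  42 -> 42 -> -42 -> -126 -> 1134
  -2 -> 2 -> -2 -> -6 -> 54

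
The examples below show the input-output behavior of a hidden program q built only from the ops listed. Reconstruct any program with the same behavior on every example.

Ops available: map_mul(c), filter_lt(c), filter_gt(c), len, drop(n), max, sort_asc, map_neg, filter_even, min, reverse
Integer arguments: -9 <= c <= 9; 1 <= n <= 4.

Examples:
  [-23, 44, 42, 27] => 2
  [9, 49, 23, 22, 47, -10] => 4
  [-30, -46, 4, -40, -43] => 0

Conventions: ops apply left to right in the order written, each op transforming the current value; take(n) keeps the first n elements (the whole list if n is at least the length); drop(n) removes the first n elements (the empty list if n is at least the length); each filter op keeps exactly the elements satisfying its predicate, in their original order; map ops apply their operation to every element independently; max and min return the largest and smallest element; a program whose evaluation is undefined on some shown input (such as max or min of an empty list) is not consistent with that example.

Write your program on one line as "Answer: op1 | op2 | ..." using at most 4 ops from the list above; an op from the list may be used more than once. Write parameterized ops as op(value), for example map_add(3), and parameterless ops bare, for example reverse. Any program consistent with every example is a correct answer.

filter_gt(8) | drop(1) | map_mul(-6) | len

Check, running the answer program on each example:
  [-23, 44, 42, 27] -> [44, 42, 27] -> [42, 27] -> [-252, -162] -> 2
  [9, 49, 23, 22, 47, -10] -> [9, 49, 23, 22, 47] -> [49, 23, 22, 47] -> [-294, -138, -132, -282] -> 4
  [-30, -46, 4, -40, -43] -> [] -> [] -> [] -> 0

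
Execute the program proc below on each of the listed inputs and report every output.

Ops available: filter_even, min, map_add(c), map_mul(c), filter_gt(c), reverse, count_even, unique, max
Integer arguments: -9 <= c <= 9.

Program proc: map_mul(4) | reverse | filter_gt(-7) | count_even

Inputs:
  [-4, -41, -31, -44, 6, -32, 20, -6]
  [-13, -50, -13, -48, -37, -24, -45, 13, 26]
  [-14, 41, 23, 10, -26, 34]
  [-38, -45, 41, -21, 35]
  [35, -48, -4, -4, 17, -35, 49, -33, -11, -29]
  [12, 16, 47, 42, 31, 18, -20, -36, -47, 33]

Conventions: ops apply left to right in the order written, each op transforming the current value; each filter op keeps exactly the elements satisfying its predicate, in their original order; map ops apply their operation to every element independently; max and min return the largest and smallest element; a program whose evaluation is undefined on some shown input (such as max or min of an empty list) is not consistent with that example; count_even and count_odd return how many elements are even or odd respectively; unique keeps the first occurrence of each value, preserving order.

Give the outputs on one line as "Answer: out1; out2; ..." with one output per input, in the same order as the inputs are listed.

2; 2; 4; 2; 3; 7

Execution, op by op:
  [-4, -41, -31, -44, 6, -32, 20, -6] -> [-16, -164, -124, -176, 24, -128, 80, -24] -> [-24, 80, -128, 24, -176, -124, -164, -16] -> [80, 24] -> 2
  [-13, -50, -13, -48, -37, -24, -45, 13, 26] -> [-52, -200, -52, -192, -148, -96, -180, 52, 104] -> [104, 52, -180, -96, -148, -192, -52, -200, -52] -> [104, 52] -> 2
  [-14, 41, 23, 10, -26, 34] -> [-56, 164, 92, 40, -104, 136] -> [136, -104, 40, 92, 164, -56] -> [136, 40, 92, 164] -> 4
  [-38, -45, 41, -21, 35] -> [-152, -180, 164, -84, 140] -> [140, -84, 164, -180, -152] -> [140, 164] -> 2
  [35, -48, -4, -4, 17, -35, 49, -33, -11, -29] -> [140, -192, -16, -16, 68, -140, 196, -132, -44, -116] -> [-116, -44, -132, 196, -140, 68, -16, -16, -192, 140] -> [196, 68, 140] -> 3
  [12, 16, 47, 42, 31, 18, -20, -36, -47, 33] -> [48, 64, 188, 168, 124, 72, -80, -144, -188, 132] -> [132, -188, -144, -80, 72, 124, 168, 188, 64, 48] -> [132, 72, 124, 168, 188, 64, 48] -> 7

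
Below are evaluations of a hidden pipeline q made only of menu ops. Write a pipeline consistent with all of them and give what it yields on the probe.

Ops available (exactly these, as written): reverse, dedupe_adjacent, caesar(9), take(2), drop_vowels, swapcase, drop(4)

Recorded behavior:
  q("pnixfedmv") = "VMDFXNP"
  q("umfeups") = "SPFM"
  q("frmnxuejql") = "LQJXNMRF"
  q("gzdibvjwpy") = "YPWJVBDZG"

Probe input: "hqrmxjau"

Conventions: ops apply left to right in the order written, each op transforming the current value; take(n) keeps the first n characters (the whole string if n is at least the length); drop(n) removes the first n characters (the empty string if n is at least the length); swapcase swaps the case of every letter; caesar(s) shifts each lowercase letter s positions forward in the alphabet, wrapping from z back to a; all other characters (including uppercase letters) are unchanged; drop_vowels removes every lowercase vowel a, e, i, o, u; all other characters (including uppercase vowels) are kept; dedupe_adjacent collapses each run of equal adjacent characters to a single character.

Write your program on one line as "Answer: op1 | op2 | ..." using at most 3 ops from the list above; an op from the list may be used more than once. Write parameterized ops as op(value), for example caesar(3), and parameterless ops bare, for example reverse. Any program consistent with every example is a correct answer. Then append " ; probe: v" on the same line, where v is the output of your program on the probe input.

reverse | drop_vowels | swapcase ; probe: "JXMRQH"

Check, running the answer program on each example:
  "pnixfedmv" -> "vmdefxinp" -> "vmdfxnp" -> "VMDFXNP"
  "umfeups" -> "spuefmu" -> "spfm" -> "SPFM"
  "frmnxuejql" -> "lqjeuxnmrf" -> "lqjxnmrf" -> "LQJXNMRF"
  "gzdibvjwpy" -> "ypwjvbidzg" -> "ypwjvbdzg" -> "YPWJVBDZG"
  probe: "hqrmxjau" -> "uajxmrqh" -> "jxmrqh" -> "JXMRQH"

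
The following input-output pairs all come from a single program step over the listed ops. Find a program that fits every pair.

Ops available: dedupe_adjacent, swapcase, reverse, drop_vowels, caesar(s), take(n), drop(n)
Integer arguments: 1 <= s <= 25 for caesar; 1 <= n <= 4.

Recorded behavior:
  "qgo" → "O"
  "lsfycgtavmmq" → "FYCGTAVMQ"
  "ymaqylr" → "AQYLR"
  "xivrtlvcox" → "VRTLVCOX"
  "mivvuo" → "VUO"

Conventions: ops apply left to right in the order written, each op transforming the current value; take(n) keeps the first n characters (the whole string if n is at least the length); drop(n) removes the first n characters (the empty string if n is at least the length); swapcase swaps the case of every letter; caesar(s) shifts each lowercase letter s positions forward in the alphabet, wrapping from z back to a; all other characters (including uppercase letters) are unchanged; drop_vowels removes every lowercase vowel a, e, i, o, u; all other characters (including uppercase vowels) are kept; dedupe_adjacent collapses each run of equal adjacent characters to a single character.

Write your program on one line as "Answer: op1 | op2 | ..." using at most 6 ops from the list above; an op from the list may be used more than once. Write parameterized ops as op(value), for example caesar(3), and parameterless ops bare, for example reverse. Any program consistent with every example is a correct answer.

swapcase | dedupe_adjacent | swapcase | drop(2) | swapcase

Check, running the answer program on each example:
  "qgo" -> "QGO" -> "QGO" -> "qgo" -> "o" -> "O"
  "lsfycgtavmmq" -> "LSFYCGTAVMMQ" -> "LSFYCGTAVMQ" -> "lsfycgtavmq" -> "fycgtavmq" -> "FYCGTAVMQ"
  "ymaqylr" -> "YMAQYLR" -> "YMAQYLR" -> "ymaqylr" -> "aqylr" -> "AQYLR"
  "xivrtlvcox" -> "XIVRTLVCOX" -> "XIVRTLVCOX" -> "xivrtlvcox" -> "vrtlvcox" -> "VRTLVCOX"
  "mivvuo" -> "MIVVUO" -> "MIVUO" -> "mivuo" -> "vuo" -> "VUO"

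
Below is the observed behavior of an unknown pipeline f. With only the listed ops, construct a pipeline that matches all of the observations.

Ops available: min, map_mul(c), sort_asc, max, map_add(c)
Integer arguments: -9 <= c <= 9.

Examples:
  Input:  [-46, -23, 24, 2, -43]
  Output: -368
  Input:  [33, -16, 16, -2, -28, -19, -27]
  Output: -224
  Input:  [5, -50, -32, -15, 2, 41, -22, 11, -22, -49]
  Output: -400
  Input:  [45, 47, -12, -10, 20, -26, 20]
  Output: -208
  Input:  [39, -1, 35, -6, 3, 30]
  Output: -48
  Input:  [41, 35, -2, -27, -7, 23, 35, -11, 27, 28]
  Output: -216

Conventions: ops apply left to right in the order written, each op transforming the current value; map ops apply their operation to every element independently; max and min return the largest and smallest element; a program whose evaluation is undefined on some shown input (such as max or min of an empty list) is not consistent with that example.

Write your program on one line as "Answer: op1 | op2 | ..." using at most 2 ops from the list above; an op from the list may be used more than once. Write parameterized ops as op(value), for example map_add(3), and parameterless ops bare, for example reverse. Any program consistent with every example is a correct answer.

map_mul(8) | min

Check, running the answer program on each example:
  [-46, -23, 24, 2, -43] -> [-368, -184, 192, 16, -344] -> -368
  [33, -16, 16, -2, -28, -19, -27] -> [264, -128, 128, -16, -224, -152, -216] -> -224
  [5, -50, -32, -15, 2, 41, -22, 11, -22, -49] -> [40, -400, -256, -120, 16, 328, -176, 88, -176, -392] -> -400
  [45, 47, -12, -10, 20, -26, 20] -> [360, 376, -96, -80, 160, -208, 160] -> -208
  [39, -1, 35, -6, 3, 30] -> [312, -8, 280, -48, 24, 240] -> -48
  [41, 35, -2, -27, -7, 23, 35, -11, 27, 28] -> [328, 280, -16, -216, -56, 184, 280, -88, 216, 224] -> -216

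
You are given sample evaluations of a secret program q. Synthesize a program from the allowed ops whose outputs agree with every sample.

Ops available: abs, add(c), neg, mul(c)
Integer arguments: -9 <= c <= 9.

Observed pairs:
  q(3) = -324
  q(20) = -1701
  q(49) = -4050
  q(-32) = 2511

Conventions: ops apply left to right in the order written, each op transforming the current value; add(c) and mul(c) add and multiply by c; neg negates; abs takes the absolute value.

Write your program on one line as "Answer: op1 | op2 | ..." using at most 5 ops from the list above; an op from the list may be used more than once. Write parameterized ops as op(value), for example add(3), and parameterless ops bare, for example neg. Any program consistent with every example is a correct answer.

neg | add(-1) | mul(3) | mul(-9) | mul(-3)

Check, running the answer program on each example:
  3 -> -3 -> -4 -> -12 -> 108 -> -324
  20 -> -20 -> -21 -> -63 -> 567 -> -1701
  49 -> -49 -> -50 -> -150 -> 1350 -> -4050
  -32 -> 32 -> 31 -> 93 -> -837 -> 2511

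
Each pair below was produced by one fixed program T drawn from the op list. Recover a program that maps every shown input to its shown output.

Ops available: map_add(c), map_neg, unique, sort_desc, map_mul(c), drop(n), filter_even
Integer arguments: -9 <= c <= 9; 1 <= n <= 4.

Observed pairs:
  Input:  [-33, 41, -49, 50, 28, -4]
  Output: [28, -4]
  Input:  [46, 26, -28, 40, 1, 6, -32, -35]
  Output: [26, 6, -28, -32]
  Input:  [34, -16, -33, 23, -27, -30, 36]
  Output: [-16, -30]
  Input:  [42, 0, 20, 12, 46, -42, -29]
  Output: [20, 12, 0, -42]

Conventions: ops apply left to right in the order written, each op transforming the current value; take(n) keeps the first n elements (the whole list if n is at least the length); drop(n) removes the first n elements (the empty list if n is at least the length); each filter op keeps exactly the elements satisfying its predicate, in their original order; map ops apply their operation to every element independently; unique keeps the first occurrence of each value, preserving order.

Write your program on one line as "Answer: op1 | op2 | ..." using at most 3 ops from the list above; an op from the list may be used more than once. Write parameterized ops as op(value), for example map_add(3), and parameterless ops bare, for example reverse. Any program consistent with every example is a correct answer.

sort_desc | drop(2) | filter_even

Check, running the answer program on each example:
  [-33, 41, -49, 50, 28, -4] -> [50, 41, 28, -4, -33, -49] -> [28, -4, -33, -49] -> [28, -4]
  [46, 26, -28, 40, 1, 6, -32, -35] -> [46, 40, 26, 6, 1, -28, -32, -35] -> [26, 6, 1, -28, -32, -35] -> [26, 6, -28, -32]
  [34, -16, -33, 23, -27, -30, 36] -> [36, 34, 23, -16, -27, -30, -33] -> [23, -16, -27, -30, -33] -> [-16, -30]
  [42, 0, 20, 12, 46, -42, -29] -> [46, 42, 20, 12, 0, -29, -42] -> [20, 12, 0, -29, -42] -> [20, 12, 0, -42]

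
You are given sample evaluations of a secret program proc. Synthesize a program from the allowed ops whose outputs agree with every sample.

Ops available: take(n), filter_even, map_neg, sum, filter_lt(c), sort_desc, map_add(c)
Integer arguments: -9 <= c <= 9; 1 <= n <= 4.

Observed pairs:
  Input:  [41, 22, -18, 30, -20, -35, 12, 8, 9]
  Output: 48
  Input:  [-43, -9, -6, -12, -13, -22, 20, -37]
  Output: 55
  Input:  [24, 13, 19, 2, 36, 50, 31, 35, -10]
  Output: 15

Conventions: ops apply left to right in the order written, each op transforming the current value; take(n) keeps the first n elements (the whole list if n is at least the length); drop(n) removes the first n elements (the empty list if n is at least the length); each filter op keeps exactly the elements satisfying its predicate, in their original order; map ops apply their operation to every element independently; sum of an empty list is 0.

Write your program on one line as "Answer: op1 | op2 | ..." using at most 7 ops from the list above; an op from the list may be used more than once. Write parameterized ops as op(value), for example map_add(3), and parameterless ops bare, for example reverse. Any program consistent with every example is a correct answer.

filter_even | filter_lt(-5) | map_neg | sort_desc | map_add(5) | sum

Check, running the answer program on each example:
  [41, 22, -18, 30, -20, -35, 12, 8, 9] -> [22, -18, 30, -20, 12, 8] -> [-18, -20] -> [18, 20] -> [20, 18] -> [25, 23] -> 48
  [-43, -9, -6, -12, -13, -22, 20, -37] -> [-6, -12, -22, 20] -> [-6, -12, -22] -> [6, 12, 22] -> [22, 12, 6] -> [27, 17, 11] -> 55
  [24, 13, 19, 2, 36, 50, 31, 35, -10] -> [24, 2, 36, 50, -10] -> [-10] -> [10] -> [10] -> [15] -> 15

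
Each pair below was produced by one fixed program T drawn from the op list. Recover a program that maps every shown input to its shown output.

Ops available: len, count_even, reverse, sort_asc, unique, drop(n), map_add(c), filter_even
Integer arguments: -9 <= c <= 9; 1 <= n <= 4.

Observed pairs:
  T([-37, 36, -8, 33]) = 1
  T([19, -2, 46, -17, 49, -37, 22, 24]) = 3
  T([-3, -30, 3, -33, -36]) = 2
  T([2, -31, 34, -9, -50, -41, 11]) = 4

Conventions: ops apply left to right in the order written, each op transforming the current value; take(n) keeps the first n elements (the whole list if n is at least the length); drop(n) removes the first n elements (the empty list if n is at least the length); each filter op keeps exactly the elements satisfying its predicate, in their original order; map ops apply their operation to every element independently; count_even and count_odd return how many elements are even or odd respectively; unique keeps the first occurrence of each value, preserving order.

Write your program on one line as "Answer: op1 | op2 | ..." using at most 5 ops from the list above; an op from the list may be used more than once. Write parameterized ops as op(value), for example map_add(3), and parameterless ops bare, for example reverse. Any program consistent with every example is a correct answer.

map_add(-9) | map_add(8) | drop(1) | filter_even | count_even

Check, running the answer program on each example:
  [-37, 36, -8, 33] -> [-46, 27, -17, 24] -> [-38, 35, -9, 32] -> [35, -9, 32] -> [32] -> 1
  [19, -2, 46, -17, 49, -37, 22, 24] -> [10, -11, 37, -26, 40, -46, 13, 15] -> [18, -3, 45, -18, 48, -38, 21, 23] -> [-3, 45, -18, 48, -38, 21, 23] -> [-18, 48, -38] -> 3
  [-3, -30, 3, -33, -36] -> [-12, -39, -6, -42, -45] -> [-4, -31, 2, -34, -37] -> [-31, 2, -34, -37] -> [2, -34] -> 2
  [2, -31, 34, -9, -50, -41, 11] -> [-7, -40, 25, -18, -59, -50, 2] -> [1, -32, 33, -10, -51, -42, 10] -> [-32, 33, -10, -51, -42, 10] -> [-32, -10, -42, 10] -> 4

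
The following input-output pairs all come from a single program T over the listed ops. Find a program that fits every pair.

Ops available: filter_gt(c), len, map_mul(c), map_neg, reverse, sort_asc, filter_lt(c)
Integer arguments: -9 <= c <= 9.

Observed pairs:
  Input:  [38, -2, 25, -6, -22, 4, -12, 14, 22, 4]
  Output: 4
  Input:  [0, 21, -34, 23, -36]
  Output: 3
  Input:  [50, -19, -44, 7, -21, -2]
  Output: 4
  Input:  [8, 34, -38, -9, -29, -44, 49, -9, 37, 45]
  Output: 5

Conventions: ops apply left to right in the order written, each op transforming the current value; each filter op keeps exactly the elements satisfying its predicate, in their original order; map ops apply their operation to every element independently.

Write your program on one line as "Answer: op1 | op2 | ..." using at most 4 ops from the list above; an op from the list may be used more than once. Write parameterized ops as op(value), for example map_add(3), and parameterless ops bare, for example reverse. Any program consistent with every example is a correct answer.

filter_lt(4) | map_neg | reverse | len

Check, running the answer program on each example:
  [38, -2, 25, -6, -22, 4, -12, 14, 22, 4] -> [-2, -6, -22, -12] -> [2, 6, 22, 12] -> [12, 22, 6, 2] -> 4
  [0, 21, -34, 23, -36] -> [0, -34, -36] -> [0, 34, 36] -> [36, 34, 0] -> 3
  [50, -19, -44, 7, -21, -2] -> [-19, -44, -21, -2] -> [19, 44, 21, 2] -> [2, 21, 44, 19] -> 4
  [8, 34, -38, -9, -29, -44, 49, -9, 37, 45] -> [-38, -9, -29, -44, -9] -> [38, 9, 29, 44, 9] -> [9, 44, 29, 9, 38] -> 5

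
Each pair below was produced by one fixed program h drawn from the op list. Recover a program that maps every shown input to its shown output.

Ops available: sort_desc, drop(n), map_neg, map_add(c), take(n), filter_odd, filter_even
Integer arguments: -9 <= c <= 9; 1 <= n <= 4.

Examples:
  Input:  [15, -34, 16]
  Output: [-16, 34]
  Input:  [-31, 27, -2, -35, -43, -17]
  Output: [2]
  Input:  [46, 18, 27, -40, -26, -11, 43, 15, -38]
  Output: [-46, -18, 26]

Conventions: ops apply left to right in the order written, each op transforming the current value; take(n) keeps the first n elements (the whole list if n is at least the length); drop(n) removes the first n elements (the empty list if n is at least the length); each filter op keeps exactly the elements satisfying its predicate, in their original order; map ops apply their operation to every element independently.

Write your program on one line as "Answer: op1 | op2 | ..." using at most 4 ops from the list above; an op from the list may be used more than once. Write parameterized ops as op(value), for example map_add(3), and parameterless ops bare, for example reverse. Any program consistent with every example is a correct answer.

sort_desc | filter_even | map_neg | take(3)

Check, running the answer program on each example:
  [15, -34, 16] -> [16, 15, -34] -> [16, -34] -> [-16, 34] -> [-16, 34]
  [-31, 27, -2, -35, -43, -17] -> [27, -2, -17, -31, -35, -43] -> [-2] -> [2] -> [2]
  [46, 18, 27, -40, -26, -11, 43, 15, -38] -> [46, 43, 27, 18, 15, -11, -26, -38, -40] -> [46, 18, -26, -38, -40] -> [-46, -18, 26, 38, 40] -> [-46, -18, 26]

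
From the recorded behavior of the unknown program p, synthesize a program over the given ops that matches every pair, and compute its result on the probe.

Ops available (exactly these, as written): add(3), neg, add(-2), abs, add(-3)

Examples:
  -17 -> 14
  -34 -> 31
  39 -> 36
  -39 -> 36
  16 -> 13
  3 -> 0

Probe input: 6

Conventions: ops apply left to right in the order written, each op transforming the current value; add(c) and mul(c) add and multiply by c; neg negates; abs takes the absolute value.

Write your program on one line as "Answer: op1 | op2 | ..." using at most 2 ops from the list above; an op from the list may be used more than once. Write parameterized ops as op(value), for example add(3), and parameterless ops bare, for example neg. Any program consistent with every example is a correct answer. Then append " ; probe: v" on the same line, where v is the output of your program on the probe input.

abs | add(-3) ; probe: 3

Check, running the answer program on each example:
  -17 -> 17 -> 14
  -34 -> 34 -> 31
  39 -> 39 -> 36
  -39 -> 39 -> 36
  16 -> 16 -> 13
  3 -> 3 -> 0
  probe: 6 -> 6 -> 3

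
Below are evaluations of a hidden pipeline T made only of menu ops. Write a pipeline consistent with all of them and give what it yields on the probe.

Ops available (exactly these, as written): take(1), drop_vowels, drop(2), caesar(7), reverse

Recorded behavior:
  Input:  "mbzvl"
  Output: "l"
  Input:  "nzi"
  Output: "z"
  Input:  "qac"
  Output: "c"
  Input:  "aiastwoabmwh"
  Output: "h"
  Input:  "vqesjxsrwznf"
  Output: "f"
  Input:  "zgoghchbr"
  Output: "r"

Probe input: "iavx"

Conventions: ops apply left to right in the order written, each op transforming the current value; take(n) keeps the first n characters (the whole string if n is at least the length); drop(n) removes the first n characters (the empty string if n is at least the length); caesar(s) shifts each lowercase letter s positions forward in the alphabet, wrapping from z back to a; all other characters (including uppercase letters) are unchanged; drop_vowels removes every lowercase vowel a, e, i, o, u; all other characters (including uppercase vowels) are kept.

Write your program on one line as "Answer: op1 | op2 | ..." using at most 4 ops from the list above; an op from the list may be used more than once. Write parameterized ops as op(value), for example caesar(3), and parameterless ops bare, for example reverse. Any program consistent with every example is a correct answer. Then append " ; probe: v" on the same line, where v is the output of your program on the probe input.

reverse | drop_vowels | take(1) ; probe: "x"

Check, running the answer program on each example:
  "mbzvl" -> "lvzbm" -> "lvzbm" -> "l"
  "nzi" -> "izn" -> "zn" -> "z"
  "qac" -> "caq" -> "cq" -> "c"
  "aiastwoabmwh" -> "hwmbaowtsaia" -> "hwmbwts" -> "h"
  "vqesjxsrwznf" -> "fnzwrsxjseqv" -> "fnzwrsxjsqv" -> "f"
  "zgoghchbr" -> "rbhchgogz" -> "rbhchggz" -> "r"
  probe: "iavx" -> "xvai" -> "xv" -> "x"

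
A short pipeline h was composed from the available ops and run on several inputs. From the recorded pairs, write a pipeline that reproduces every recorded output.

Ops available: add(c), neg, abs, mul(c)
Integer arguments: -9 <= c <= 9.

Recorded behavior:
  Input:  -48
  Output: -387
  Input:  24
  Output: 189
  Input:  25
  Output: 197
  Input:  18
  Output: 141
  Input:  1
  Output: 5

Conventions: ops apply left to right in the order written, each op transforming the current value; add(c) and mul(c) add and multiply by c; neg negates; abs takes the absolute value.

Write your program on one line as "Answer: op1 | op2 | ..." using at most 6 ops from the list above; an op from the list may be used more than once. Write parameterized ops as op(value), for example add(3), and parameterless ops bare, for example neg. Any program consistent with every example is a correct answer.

neg | mul(8) | add(-4) | add(7) | neg

Check, running the answer program on each example:
  -48 -> 48 -> 384 -> 380 -> 387 -> -387
  24 -> -24 -> -192 -> -196 -> -189 -> 189
  25 -> -25 -> -200 -> -204 -> -197 -> 197
  18 -> -18 -> -144 -> -148 -> -141 -> 141
  1 -> -1 -> -8 -> -12 -> -5 -> 5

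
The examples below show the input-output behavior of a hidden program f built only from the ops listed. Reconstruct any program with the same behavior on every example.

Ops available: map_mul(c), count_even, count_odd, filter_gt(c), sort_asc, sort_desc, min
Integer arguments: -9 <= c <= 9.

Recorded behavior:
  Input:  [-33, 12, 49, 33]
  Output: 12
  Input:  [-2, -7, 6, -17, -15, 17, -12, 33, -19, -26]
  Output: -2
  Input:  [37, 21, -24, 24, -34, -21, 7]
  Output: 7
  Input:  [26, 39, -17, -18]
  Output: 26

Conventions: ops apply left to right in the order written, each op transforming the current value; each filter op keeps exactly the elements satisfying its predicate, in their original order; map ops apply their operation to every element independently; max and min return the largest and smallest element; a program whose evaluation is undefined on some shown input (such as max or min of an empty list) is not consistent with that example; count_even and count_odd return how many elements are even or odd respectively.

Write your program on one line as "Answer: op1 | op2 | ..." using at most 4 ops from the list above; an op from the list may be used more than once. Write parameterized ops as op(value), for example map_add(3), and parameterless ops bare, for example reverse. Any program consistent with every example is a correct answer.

sort_asc | filter_gt(-6) | min

Check, running the answer program on each example:
  [-33, 12, 49, 33] -> [-33, 12, 33, 49] -> [12, 33, 49] -> 12
  [-2, -7, 6, -17, -15, 17, -12, 33, -19, -26] -> [-26, -19, -17, -15, -12, -7, -2, 6, 17, 33] -> [-2, 6, 17, 33] -> -2
  [37, 21, -24, 24, -34, -21, 7] -> [-34, -24, -21, 7, 21, 24, 37] -> [7, 21, 24, 37] -> 7
  [26, 39, -17, -18] -> [-18, -17, 26, 39] -> [26, 39] -> 26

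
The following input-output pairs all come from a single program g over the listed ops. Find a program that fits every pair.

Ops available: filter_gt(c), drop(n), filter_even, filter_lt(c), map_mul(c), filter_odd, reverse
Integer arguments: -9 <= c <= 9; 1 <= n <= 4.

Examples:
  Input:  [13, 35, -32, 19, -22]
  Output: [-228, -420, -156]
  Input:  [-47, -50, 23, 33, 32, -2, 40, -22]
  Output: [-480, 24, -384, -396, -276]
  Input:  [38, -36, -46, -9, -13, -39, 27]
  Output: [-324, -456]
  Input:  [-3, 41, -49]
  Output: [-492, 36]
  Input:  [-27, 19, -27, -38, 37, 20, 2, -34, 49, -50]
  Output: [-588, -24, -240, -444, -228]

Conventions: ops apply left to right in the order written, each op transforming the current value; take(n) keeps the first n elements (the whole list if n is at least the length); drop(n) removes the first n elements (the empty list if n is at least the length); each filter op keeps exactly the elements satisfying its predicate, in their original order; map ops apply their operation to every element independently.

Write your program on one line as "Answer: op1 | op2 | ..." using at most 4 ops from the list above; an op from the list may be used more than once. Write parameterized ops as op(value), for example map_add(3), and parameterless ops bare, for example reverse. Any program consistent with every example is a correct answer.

reverse | filter_gt(-9) | map_mul(-3) | map_mul(4)

Check, running the answer program on each example:
  [13, 35, -32, 19, -22] -> [-22, 19, -32, 35, 13] -> [19, 35, 13] -> [-57, -105, -39] -> [-228, -420, -156]
  [-47, -50, 23, 33, 32, -2, 40, -22] -> [-22, 40, -2, 32, 33, 23, -50, -47] -> [40, -2, 32, 33, 23] -> [-120, 6, -96, -99, -69] -> [-480, 24, -384, -396, -276]
  [38, -36, -46, -9, -13, -39, 27] -> [27, -39, -13, -9, -46, -36, 38] -> [27, 38] -> [-81, -114] -> [-324, -456]
  [-3, 41, -49] -> [-49, 41, -3] -> [41, -3] -> [-123, 9] -> [-492, 36]
  [-27, 19, -27, -38, 37, 20, 2, -34, 49, -50] -> [-50, 49, -34, 2, 20, 37, -38, -27, 19, -27] -> [49, 2, 20, 37, 19] -> [-147, -6, -60, -111, -57] -> [-588, -24, -240, -444, -228]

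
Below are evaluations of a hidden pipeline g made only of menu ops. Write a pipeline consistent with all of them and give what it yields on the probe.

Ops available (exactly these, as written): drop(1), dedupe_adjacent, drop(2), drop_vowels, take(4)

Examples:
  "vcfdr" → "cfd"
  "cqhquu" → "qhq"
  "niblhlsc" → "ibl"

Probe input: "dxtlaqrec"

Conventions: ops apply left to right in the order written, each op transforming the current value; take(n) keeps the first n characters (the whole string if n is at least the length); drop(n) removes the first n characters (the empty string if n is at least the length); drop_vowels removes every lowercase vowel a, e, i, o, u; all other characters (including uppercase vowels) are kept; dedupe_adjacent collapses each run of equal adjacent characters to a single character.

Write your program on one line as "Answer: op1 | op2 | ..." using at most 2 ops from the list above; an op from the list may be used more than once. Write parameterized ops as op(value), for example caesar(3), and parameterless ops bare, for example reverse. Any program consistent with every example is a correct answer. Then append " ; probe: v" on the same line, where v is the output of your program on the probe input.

take(4) | drop(1) ; probe: "xtl"

Check, running the answer program on each example:
  "vcfdr" -> "vcfd" -> "cfd"
  "cqhquu" -> "cqhq" -> "qhq"
  "niblhlsc" -> "nibl" -> "ibl"
  probe: "dxtlaqrec" -> "dxtl" -> "xtl"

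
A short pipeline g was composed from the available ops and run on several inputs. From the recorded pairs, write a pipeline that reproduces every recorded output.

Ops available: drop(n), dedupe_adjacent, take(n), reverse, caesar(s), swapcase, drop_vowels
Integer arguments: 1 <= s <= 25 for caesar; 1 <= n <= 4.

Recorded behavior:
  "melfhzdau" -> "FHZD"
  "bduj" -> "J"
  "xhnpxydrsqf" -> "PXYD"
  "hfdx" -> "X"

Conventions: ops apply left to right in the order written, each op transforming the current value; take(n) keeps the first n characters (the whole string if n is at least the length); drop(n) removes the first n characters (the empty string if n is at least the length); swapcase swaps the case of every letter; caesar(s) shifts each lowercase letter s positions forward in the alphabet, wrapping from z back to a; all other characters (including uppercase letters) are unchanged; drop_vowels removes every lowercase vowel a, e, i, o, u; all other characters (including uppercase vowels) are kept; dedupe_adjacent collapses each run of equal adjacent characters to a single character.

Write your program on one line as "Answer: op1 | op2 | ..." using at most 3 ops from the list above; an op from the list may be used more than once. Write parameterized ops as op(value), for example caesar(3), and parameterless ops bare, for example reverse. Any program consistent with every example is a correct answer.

swapcase | drop(3) | take(4)

Check, running the answer program on each example:
  "melfhzdau" -> "MELFHZDAU" -> "FHZDAU" -> "FHZD"
  "bduj" -> "BDUJ" -> "J" -> "J"
  "xhnpxydrsqf" -> "XHNPXYDRSQF" -> "PXYDRSQF" -> "PXYD"
  "hfdx" -> "HFDX" -> "X" -> "X"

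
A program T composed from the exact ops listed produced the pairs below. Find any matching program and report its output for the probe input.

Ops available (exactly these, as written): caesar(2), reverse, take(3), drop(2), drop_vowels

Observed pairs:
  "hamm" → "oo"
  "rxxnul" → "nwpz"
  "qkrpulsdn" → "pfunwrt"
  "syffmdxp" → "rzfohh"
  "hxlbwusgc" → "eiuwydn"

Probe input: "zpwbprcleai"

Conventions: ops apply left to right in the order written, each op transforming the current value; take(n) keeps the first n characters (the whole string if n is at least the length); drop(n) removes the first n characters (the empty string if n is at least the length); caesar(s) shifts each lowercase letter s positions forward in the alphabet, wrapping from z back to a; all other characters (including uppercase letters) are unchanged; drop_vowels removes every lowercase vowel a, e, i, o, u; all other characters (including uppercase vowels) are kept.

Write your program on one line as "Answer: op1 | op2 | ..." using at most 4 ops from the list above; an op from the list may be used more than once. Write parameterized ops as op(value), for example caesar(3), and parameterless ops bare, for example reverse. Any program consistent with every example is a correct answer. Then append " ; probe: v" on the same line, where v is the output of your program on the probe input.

caesar(2) | drop(2) | reverse ; probe: "kcgnetrdy"

Check, running the answer program on each example:
  "hamm" -> "jcoo" -> "oo" -> "oo"
  "rxxnul" -> "tzzpwn" -> "zpwn" -> "nwpz"
  "qkrpulsdn" -> "smtrwnufp" -> "trwnufp" -> "pfunwrt"
  "syffmdxp" -> "uahhofzr" -> "hhofzr" -> "rzfohh"
  "hxlbwusgc" -> "jzndywuie" -> "ndywuie" -> "eiuwydn"
  probe: "zpwbprcleai" -> "brydrtengck" -> "ydrtengck" -> "kcgnetrdy"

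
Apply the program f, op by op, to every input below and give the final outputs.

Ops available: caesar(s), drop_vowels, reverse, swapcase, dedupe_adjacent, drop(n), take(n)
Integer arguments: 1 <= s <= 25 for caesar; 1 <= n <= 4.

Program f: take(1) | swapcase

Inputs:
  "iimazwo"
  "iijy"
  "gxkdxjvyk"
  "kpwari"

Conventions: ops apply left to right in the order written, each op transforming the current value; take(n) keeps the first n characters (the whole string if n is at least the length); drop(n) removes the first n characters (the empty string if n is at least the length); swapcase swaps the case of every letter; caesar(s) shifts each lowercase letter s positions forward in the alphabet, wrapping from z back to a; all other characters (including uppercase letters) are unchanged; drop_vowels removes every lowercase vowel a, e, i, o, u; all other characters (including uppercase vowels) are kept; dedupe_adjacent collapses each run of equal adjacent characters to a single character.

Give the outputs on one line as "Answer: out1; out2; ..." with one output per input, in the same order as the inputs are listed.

"I"; "I"; "G"; "K"

Execution, op by op:
  "iimazwo" -> "i" -> "I"
  "iijy" -> "i" -> "I"
  "gxkdxjvyk" -> "g" -> "G"
  "kpwari" -> "k" -> "K"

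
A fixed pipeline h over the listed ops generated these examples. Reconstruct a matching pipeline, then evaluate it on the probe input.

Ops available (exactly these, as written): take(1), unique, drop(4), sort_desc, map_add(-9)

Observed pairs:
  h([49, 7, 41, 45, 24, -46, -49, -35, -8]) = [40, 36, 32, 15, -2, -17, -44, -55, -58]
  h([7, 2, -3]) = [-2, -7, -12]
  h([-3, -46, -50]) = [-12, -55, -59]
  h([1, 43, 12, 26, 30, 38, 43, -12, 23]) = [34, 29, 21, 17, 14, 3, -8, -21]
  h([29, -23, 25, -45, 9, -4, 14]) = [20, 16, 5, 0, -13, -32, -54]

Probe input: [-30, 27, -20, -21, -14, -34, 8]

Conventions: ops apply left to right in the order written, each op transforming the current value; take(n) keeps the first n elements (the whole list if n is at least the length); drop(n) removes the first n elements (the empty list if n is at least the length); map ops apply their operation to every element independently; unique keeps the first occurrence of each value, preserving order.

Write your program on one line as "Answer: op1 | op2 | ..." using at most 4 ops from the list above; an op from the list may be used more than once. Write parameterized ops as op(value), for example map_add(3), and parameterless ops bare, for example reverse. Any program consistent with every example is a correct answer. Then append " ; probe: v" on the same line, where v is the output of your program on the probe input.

map_add(-9) | unique | sort_desc ; probe: [18, -1, -23, -29, -30, -39, -43]

Check, running the answer program on each example:
  [49, 7, 41, 45, 24, -46, -49, -35, -8] -> [40, -2, 32, 36, 15, -55, -58, -44, -17] -> [40, -2, 32, 36, 15, -55, -58, -44, -17] -> [40, 36, 32, 15, -2, -17, -44, -55, -58]
  [7, 2, -3] -> [-2, -7, -12] -> [-2, -7, -12] -> [-2, -7, -12]
  [-3, -46, -50] -> [-12, -55, -59] -> [-12, -55, -59] -> [-12, -55, -59]
  [1, 43, 12, 26, 30, 38, 43, -12, 23] -> [-8, 34, 3, 17, 21, 29, 34, -21, 14] -> [-8, 34, 3, 17, 21, 29, -21, 14] -> [34, 29, 21, 17, 14, 3, -8, -21]
  [29, -23, 25, -45, 9, -4, 14] -> [20, -32, 16, -54, 0, -13, 5] -> [20, -32, 16, -54, 0, -13, 5] -> [20, 16, 5, 0, -13, -32, -54]
  probe: [-30, 27, -20, -21, -14, -34, 8] -> [-39, 18, -29, -30, -23, -43, -1] -> [-39, 18, -29, -30, -23, -43, -1] -> [18, -1, -23, -29, -30, -39, -43]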